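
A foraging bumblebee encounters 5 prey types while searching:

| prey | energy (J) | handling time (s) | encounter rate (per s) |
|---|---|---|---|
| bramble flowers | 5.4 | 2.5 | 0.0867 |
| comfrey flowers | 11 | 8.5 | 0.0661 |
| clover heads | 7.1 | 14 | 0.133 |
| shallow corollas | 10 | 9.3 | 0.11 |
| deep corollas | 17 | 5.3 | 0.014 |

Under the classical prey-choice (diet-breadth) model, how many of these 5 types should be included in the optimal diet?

E/h in descending order: deep corollas 3.21, bramble flowers 2.16, comfrey flowers 1.29, shallow corollas 1.08, clover heads 0.507 J/s. The optimal diet is the largest prefix of this list for which every included type satisfies E_i/h_i > R on the types above it.
Rate on top 1: 0.2216. bramble flowers: 2.16 > 0.2216 → include.
Rate on top 2: 0.547. comfrey flowers: 1.29 > 0.547 → include.
Rate on top 3: 0.7736. shallow corollas: 1.08 > 0.7736 → include.
Rate on top 4: 0.8809. clover heads: 0.507 < 0.8809 → exclude; stop.
Optimal diet: deep corollas, bramble flowers, comfrey flowers, shallow corollas — 4 of 5 types.

4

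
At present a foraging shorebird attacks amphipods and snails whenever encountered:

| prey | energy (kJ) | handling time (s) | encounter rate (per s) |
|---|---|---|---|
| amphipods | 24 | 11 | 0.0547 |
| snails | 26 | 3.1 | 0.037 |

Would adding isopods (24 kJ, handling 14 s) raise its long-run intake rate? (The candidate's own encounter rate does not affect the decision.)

Yes

On amphipods and snails alone, R = ΣλE/(1+Σλh) = 2.275/1.716 = 1.325 kJ/s.
Profitability of isopods: 24/14 = 1.714 kJ/s.
1.714 > 1.325, so adding isopods raises the average — include it.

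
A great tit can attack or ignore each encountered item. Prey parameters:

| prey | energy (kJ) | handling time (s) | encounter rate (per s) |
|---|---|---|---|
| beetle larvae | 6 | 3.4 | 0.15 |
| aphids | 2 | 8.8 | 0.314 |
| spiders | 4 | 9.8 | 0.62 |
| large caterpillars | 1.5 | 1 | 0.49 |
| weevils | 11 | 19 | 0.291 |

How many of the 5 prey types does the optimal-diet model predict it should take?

2

Profitabilities (E/h, kJ/s): beetle larvae 1.76, large caterpillars 1.5, weevils 0.579, spiders 0.408, aphids 0.227. Add prey in this order while the next type's profitability exceeds the intake rate on those already taken.
Rate on top 1: 0.596. large caterpillars: 1.5 > 0.596 → include.
Rate on top 2: 0.8175. weevils: 0.579 < 0.8175 → exclude; stop.
Optimal diet: beetle larvae, large caterpillars — 2 of 5 types.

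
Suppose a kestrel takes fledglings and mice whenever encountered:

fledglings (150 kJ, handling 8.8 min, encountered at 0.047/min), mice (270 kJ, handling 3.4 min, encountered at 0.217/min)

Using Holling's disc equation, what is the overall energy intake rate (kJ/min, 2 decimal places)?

Energy encountered per unit search time: 0.047×150 + 0.217×270 = 65.64 kJ/min.
Handling time per unit search time: 0.047×8.8 + 0.217×3.4 = 1.151.
Rate = 65.64/(1 + 1.151) = 30.51 kJ/min.

30.51 kJ/min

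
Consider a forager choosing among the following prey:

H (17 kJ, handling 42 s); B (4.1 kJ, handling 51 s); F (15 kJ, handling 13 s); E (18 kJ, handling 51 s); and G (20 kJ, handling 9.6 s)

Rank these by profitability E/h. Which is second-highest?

F

Profitability E/h (kJ/s): H = 17/42 = 0.405, B = 4.1/51 = 0.0804, F = 15/13 = 1.15, E = 18/51 = 0.353, G = 20/9.6 = 2.08.
Ranked: G > F > H > E > B.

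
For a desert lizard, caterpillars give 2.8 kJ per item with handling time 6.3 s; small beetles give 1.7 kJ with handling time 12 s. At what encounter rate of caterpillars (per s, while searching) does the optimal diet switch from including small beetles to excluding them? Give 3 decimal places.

0.074 per s

At the threshold, the rate on caterpillars alone equals the profitability of small beetles: λ·2.8/(1 + λ·6.3) = 1.7/12 = 0.1417.
Rearranging, λ(2.8 − 0.1417×6.3) = 0.1417, so λ = 0.1417/1.907 = 0.07427 per s.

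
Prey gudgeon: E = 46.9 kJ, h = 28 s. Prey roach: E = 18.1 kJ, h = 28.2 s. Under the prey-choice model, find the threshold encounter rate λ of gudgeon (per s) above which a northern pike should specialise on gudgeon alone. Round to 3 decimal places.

0.022 per s

The zero-one rule: include roach iff E₂/h₂ > λE₁/(1+λh₁). Equality gives the switch point.
λE₁h₂ = E₂ + λE₂h₁ ⇒ λ = E₂/(E₁h₂ − E₂h₁) = 18.1/(1323 − 506.8) = 0.02219 per s.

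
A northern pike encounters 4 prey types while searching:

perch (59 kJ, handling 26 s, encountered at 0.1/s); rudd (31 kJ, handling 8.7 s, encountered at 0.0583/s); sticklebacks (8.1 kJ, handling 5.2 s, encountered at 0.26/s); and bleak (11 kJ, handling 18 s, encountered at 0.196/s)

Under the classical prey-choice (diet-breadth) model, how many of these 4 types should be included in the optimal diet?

Profitabilities (E/h, kJ/s): rudd 3.56, perch 2.27, sticklebacks 1.56, bleak 0.611. Add prey in this order while the next type's profitability exceeds the intake rate on those already taken.
Rate on top 1: 1.199. perch: 2.27 > 1.199 → include.
Rate on top 2: 1.877. sticklebacks: 1.56 < 1.877 → exclude; stop.
Optimal diet: rudd, perch — 2 of 4 types.

2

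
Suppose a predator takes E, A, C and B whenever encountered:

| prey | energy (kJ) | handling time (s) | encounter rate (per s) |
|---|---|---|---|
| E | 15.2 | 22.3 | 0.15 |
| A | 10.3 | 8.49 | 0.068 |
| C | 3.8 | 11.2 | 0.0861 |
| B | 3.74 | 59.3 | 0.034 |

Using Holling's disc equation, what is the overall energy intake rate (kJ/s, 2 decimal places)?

R = Σλ_iE_i / (1 + Σλ_ih_i)
Numerator: 0.15×15.2 + 0.068×10.3 + 0.0861×3.8 + 0.034×3.74 = 3.435
Denominator: 1 + 0.15×22.3 + 0.068×8.49 + 0.0861×11.2 + 0.034×59.3 = 7.903
R = 3.435/7.903 = 0.4346 kJ/s

0.43 kJ/s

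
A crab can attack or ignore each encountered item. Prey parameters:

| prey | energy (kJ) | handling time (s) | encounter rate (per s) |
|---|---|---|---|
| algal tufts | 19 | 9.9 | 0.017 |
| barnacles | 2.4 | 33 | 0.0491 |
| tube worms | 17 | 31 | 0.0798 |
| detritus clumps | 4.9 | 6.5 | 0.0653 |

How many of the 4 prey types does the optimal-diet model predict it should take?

3

E/h in descending order: algal tufts 1.92, detritus clumps 0.754, tube worms 0.548, barnacles 0.0727 kJ/s. The optimal diet is the largest prefix of this list for which every included type satisfies E_i/h_i > R on the types above it.
Rate on top 1: 0.2765. detritus clumps: 0.754 > 0.2765 → include.
Rate on top 2: 0.4037. tube worms: 0.548 > 0.4037 → include.
Rate on top 3: 0.4917. barnacles: 0.0727 < 0.4917 → exclude; stop.
Optimal diet: algal tufts, detritus clumps, tube worms — 3 of 4 types.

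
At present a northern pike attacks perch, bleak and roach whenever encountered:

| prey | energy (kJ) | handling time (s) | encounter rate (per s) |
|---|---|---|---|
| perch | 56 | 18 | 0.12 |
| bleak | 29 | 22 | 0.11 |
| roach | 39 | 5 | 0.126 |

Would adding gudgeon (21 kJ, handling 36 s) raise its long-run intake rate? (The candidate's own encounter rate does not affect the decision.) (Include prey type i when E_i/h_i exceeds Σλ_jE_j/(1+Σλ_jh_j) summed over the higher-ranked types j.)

No

Current rate: (0.12×56 + 0.11×29 + 0.126×39)/(1 + 0.12×18 + 0.11×22 + 0.126×5) = 2.387 kJ/s.
gudgeon: E/h = 21/36 = 0.5833 kJ/s.
Since 0.5833 < R, time spent handling gudgeon is better spent searching.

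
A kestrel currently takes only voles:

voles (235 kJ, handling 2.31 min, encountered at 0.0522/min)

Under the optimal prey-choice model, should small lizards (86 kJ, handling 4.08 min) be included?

On voles alone, R = ΣλE/(1+Σλh) = 12.27/1.121 = 10.95 kJ/min.
small lizards: E/h = 86/4.08 = 21.08 kJ/min.
Since 21.08 > R, including small lizards increases the long-run rate.

Yes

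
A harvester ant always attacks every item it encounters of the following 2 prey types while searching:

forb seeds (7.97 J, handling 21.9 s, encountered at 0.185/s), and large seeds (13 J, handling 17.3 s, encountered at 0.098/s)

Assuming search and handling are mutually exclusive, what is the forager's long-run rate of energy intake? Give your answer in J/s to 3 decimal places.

Energy encountered per unit search time: 0.185×7.97 + 0.098×13 = 2.748 J/s.
Handling time per unit search time: 0.185×21.9 + 0.098×17.3 = 5.747.
Rate = 2.748/(1 + 5.747) = 0.4074 J/s.

0.407 J/s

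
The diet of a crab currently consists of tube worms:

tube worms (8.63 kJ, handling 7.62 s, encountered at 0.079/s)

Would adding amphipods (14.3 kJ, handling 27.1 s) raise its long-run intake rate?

Yes

On tube worms alone, R = ΣλE/(1+Σλh) = 0.6818/1.602 = 0.4256 kJ/s.
Profitability of amphipods: 14.3/27.1 = 0.5277 kJ/s.
Since 0.5277 > R, including amphipods increases the long-run rate.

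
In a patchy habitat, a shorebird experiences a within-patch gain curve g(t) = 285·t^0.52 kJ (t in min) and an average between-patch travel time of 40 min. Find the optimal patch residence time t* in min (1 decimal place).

43.3 min

Maximise g(t)/(T+t): set derivative to zero → g'(t)(T+t) = g(t).
g'(t) = 0.52·285·t^-0.48. Setting 0.52·285·t^-0.48 = 285·t^0.52/(40+t) gives 0.52(40+t) = t, so 0.48·t = 0.52×40.
t* = 0.52×40/0.48 = 43.33 min.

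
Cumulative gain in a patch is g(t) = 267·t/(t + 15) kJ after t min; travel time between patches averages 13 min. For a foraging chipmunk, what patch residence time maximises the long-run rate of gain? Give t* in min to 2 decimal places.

By the marginal value theorem, leave when the instantaneous gain rate g'(t) equals the habitat-wide average g(t)/(T + t).
g'(t) = 267·15/(t + 15)². Setting 267·15/(t+15)² = 267t/[(t+15)(13+t)] gives 15(13+t) = t(t+15), so t² = 15×13 = 195.
t* = √195 = 13.96 min.

13.96 min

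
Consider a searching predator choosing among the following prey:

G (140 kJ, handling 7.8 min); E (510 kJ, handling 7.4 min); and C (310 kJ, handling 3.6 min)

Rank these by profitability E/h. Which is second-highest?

In descending order of E/h:
C: 310/3.6 = 86.1 kJ/min
E: 510/7.4 = 68.9 kJ/min
G: 140/7.8 = 17.9 kJ/min

E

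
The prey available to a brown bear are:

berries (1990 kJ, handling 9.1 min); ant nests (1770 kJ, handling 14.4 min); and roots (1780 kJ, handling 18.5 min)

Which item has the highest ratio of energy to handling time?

In descending order of E/h:
berries: 1990/9.1 = 219 kJ/min
ant nests: 1770/14.4 = 123 kJ/min
roots: 1780/18.5 = 96.2 kJ/min

berries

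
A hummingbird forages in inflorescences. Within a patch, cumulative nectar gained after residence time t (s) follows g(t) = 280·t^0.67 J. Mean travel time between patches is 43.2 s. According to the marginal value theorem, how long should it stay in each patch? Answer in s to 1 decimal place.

Maximise g(t)/(T+t): set derivative to zero → g'(t)(T+t) = g(t).
g'(t) = 0.67·280·t^-0.33. Setting 0.67·280·t^-0.33 = 280·t^0.67/(43.2+t) gives 0.67(43.2+t) = t, so 0.33·t = 0.67×43.2.
t* = 0.67×43.2/0.33 = 87.71 s.

87.7 s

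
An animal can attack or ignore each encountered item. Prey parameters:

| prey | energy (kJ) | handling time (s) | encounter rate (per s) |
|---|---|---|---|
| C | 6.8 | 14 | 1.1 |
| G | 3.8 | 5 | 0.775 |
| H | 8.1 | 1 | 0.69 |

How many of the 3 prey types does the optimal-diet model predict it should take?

1

E/h in descending order: H 8.1, G 0.76, C 0.486 kJ/s. The optimal diet is the largest prefix of this list for which every included type satisfies E_i/h_i > R on the types above it.
Rate on top 1: 3.307. G: 0.76 < 3.307 → exclude; stop.
Optimal diet: H — 1 of 3 types.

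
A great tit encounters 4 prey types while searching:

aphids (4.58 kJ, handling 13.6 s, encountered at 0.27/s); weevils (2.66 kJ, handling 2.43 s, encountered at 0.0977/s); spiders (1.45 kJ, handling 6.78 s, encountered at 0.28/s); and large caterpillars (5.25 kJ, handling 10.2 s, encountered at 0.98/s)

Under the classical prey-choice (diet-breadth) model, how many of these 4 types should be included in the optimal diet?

Profitabilities (E/h, kJ/s): weevils 1.09, large caterpillars 0.515, aphids 0.337, spiders 0.214. Add prey in this order while the next type's profitability exceeds the intake rate on those already taken.
Rate on top 1: 0.21. large caterpillars: 0.515 > 0.21 → include.
Rate on top 2: 0.4811. aphids: 0.337 < 0.4811 → exclude; stop.
Optimal diet: weevils, large caterpillars — 2 of 4 types.

2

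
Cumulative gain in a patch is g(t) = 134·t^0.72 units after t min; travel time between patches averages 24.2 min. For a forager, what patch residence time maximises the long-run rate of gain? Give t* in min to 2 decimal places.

By the marginal value theorem, leave when the instantaneous gain rate g'(t) equals the habitat-wide average g(t)/(T + t).
g'(t) = 0.72·134·t^-0.28. Setting 0.72·134·t^-0.28 = 134·t^0.72/(24.2+t) gives 0.72(24.2+t) = t, so 0.28·t = 0.72×24.2.
t* = 0.72×24.2/0.28 = 62.23 min.

62.23 min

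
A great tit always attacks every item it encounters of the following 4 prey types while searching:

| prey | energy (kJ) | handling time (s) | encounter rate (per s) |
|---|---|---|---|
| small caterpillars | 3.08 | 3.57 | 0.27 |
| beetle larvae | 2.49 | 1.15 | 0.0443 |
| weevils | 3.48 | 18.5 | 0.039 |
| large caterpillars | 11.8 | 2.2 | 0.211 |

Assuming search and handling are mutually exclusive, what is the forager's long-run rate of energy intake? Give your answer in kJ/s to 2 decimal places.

1.11 kJ/s

Energy encountered per unit search time: 0.27×3.08 + 0.0443×2.49 + 0.039×3.48 + 0.211×11.8 = 3.567 kJ/s.
Handling time per unit search time: 0.27×3.57 + 0.0443×1.15 + 0.039×18.5 + 0.211×2.2 = 2.201.
Rate = 3.567/(1 + 2.201) = 1.115 kJ/s.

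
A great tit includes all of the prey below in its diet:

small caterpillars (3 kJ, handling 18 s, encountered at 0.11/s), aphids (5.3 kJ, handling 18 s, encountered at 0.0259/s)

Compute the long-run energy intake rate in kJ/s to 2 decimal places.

R = (0.11×3 + 0.0259×5.3) / (1 + 0.11×18 + 0.0259×18) = 0.4673/3.446 = 0.1356 kJ/s.

0.14 kJ/s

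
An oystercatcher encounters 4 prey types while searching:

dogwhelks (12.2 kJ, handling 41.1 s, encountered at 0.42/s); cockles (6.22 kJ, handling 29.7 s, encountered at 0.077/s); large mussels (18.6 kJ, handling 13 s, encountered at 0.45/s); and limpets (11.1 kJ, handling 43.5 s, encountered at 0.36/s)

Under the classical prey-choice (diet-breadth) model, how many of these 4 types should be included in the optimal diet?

1

Rank by E/h (kJ/s): large mussels 1.43, dogwhelks 0.297, limpets 0.255, cockles 0.209. Include each in turn until the next type's E/h falls below the running intake rate.
Rate on top 1: 1.222. dogwhelks: 0.297 < 1.222 → exclude; stop.
Optimal diet: large mussels — 1 of 4 types.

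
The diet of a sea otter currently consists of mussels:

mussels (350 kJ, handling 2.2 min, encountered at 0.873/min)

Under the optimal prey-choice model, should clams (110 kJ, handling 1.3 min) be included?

No

On mussels alone, R = ΣλE/(1+Σλh) = 305.6/2.921 = 104.6 kJ/min.
Profitability of clams: 110/1.3 = 84.62 kJ/min.
84.62 < 104.6, so adding clams would lower the average — exclude it.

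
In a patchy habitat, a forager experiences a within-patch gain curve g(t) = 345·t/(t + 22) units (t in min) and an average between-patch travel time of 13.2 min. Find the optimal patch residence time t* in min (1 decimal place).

Maximise g(t)/(T+t): set derivative to zero → g'(t)(T+t) = g(t).
g'(t) = 345·22/(t + 22)². Setting 345·22/(t+22)² = 345t/[(t+22)(13.2+t)] gives 22(13.2+t) = t(t+22), so t² = 22×13.2 = 290.4.
t* = √290.4 = 17.04 min.

17.0 min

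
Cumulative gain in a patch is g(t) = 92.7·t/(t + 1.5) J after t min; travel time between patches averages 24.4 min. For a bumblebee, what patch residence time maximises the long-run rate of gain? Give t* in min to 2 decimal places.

Maximise g(t)/(T+t): set derivative to zero → g'(t)(T+t) = g(t).
g'(t) = 92.7·1.5/(t + 1.5)². Setting 92.7·1.5/(t+1.5)² = 92.7t/[(t+1.5)(24.4+t)] gives 1.5(24.4+t) = t(t+1.5), so t² = 1.5×24.4 = 36.6.
t* = √36.6 = 6.05 min.

6.05 min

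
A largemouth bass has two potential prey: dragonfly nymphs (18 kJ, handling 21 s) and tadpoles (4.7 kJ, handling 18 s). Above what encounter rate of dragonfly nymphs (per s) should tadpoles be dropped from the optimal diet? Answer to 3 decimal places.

0.021 per s

At the threshold, the rate on dragonfly nymphs alone equals the profitability of tadpoles: λ·18/(1 + λ·21) = 4.7/18 = 0.2611.
Rearranging, λ(18 − 0.2611×21) = 0.2611, so λ = 0.2611/12.52 = 0.02086 per s.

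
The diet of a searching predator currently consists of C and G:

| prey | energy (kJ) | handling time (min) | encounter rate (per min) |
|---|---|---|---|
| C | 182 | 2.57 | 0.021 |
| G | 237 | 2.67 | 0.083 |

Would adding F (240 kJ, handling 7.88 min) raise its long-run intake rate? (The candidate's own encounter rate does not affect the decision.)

On C and G alone, R = ΣλE/(1+Σλh) = 23.49/1.276 = 18.42 kJ/min.
Profitability of F: 240/7.88 = 30.46 kJ/min.
Since 30.46 > R, including F increases the long-run rate.

Yes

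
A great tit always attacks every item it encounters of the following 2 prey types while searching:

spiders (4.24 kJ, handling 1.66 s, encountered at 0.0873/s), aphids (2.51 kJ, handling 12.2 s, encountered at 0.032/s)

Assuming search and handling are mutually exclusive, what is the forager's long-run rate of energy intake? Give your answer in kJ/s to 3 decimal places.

0.293 kJ/s

Energy encountered per unit search time: 0.0873×4.24 + 0.032×2.51 = 0.4505 kJ/s.
Handling time per unit search time: 0.0873×1.66 + 0.032×12.2 = 0.5353.
Rate = 0.4505/(1 + 0.5353) = 0.2934 kJ/s.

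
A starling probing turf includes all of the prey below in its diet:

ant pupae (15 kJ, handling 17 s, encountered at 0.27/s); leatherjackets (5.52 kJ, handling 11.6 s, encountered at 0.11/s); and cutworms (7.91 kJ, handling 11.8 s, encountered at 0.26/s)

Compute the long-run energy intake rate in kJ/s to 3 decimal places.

0.676 kJ/s

Energy encountered per unit search time: 0.27×15 + 0.11×5.52 + 0.26×7.91 = 6.714 kJ/s.
Handling time per unit search time: 0.27×17 + 0.11×11.6 + 0.26×11.8 = 8.934.
Rate = 6.714/(1 + 8.934) = 0.6758 kJ/s.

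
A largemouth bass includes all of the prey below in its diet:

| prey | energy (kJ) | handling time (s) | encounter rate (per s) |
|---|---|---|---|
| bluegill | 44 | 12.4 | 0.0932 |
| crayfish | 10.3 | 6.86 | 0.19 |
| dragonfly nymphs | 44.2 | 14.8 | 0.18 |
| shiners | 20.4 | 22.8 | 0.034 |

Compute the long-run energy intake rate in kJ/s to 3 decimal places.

2.132 kJ/s

R = Σλ_iE_i / (1 + Σλ_ih_i)
Numerator: 0.0932×44 + 0.19×10.3 + 0.18×44.2 + 0.034×20.4 = 14.71
Denominator: 1 + 0.0932×12.4 + 0.19×6.86 + 0.18×14.8 + 0.034×22.8 = 6.898
R = 14.71/6.898 = 2.132 kJ/s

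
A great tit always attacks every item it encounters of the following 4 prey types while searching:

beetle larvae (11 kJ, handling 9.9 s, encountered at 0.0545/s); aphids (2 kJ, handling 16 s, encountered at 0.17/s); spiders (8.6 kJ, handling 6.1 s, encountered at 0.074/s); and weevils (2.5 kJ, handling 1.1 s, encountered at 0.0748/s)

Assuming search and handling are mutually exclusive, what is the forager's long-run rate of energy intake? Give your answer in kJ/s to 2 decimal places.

0.37 kJ/s

R = (0.0545×11 + 0.17×2 + 0.074×8.6 + 0.0748×2.5) / (1 + 0.0545×9.9 + 0.17×16 + 0.074×6.1 + 0.0748×1.1) = 1.763/4.793 = 0.3678 kJ/s.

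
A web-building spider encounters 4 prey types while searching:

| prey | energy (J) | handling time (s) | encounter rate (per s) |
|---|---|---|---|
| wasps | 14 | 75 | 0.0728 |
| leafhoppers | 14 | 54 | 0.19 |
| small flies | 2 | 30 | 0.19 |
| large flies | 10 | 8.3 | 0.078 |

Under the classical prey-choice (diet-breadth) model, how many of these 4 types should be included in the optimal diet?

Profitabilities (E/h, J/s): large flies 1.2, leafhoppers 0.259, wasps 0.187, small flies 0.0667. Add prey in this order while the next type's profitability exceeds the intake rate on those already taken.
Rate on top 1: 0.4735. leafhoppers: 0.259 < 0.4735 → exclude; stop.
Optimal diet: large flies — 1 of 4 types.

1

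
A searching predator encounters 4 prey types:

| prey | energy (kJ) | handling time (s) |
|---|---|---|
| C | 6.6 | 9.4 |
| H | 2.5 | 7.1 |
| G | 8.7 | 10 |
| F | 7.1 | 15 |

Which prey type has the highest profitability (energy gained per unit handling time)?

G

In descending order of E/h:
G: 8.7/10 = 0.87 kJ/s
C: 6.6/9.4 = 0.702 kJ/s
F: 7.1/15 = 0.473 kJ/s
H: 2.5/7.1 = 0.352 kJ/s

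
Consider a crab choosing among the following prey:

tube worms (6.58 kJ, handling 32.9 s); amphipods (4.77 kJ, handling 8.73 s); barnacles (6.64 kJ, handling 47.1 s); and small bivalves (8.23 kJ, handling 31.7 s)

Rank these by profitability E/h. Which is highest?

Profitability E/h (kJ/s): tube worms = 6.58/32.9 = 0.2, amphipods = 4.77/8.73 = 0.546, barnacles = 6.64/47.1 = 0.141, small bivalves = 8.23/31.7 = 0.26.
Ranked: amphipods > small bivalves > tube worms > barnacles.

amphipods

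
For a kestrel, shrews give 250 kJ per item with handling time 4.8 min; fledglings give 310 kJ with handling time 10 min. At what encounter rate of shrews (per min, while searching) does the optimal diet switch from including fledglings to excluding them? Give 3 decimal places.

At the threshold, the rate on shrews alone equals the profitability of fledglings: λ·250/(1 + λ·4.8) = 310/10 = 31.
Rearranging, λ(250 − 31×4.8) = 31, so λ = 31/101.2 = 0.3063 per min.

0.306 per min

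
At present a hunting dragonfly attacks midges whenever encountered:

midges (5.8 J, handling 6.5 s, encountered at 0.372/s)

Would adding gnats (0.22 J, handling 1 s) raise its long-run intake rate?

On midges alone, R = ΣλE/(1+Σλh) = 2.158/3.418 = 0.6312 J/s.
Profitability of gnats: 0.22/1 = 0.22 J/s.
Since 0.22 < R, time spent handling gnats is better spent searching.

No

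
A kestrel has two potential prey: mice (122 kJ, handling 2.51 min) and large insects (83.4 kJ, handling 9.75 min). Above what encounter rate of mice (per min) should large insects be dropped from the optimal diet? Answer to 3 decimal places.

Drop large insects once their profitability E₂/h₂ falls below the rate achievable on mice alone: E₂/h₂ = λE₁/(1 + λh₁).
Solve for λ: λE₁h₂ = E₂(1 + λh₁) → λ(E₁h₂ − E₂h₁) = E₂ → λ = E₂/(E₁h₂ − E₂h₁).
λ = 83.4/(122×9.75 − 83.4×2.51) = 83.4/980.2 = 0.08509 per min.

0.085 per min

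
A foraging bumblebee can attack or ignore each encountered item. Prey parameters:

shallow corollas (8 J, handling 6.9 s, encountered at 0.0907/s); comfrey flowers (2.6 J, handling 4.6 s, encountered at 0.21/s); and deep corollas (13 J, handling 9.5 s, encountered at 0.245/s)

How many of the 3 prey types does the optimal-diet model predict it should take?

2

Profitabilities (E/h, J/s): deep corollas 1.37, shallow corollas 1.16, comfrey flowers 0.565. Add prey in this order while the next type's profitability exceeds the intake rate on those already taken.
Rate on top 1: 0.9572. shallow corollas: 1.16 > 0.9572 → include.
Rate on top 2: 0.9892. comfrey flowers: 0.565 < 0.9892 → exclude; stop.
Optimal diet: deep corollas, shallow corollas — 2 of 3 types.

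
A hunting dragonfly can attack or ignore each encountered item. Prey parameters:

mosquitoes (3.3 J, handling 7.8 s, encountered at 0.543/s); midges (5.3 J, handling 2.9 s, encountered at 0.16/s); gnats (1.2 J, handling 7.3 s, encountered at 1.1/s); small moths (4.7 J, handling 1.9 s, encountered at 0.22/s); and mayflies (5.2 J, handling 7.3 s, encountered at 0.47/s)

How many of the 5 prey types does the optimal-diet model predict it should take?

E/h in descending order: small moths 2.47, midges 1.83, mayflies 0.712, mosquitoes 0.423, gnats 0.164 J/s. The optimal diet is the largest prefix of this list for which every included type satisfies E_i/h_i > R on the types above it.
Rate on top 1: 0.7292. midges: 1.83 > 0.7292 → include.
Rate on top 2: 1. mayflies: 0.712 < 1 → exclude; stop.
Optimal diet: small moths, midges — 2 of 5 types.

2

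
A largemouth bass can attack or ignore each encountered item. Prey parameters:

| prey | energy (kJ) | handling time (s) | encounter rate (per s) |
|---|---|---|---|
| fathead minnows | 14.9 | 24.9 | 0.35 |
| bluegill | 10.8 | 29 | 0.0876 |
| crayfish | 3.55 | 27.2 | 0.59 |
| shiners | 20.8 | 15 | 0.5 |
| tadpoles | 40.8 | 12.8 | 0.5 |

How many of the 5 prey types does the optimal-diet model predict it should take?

Rank by E/h (kJ/s): tadpoles 3.19, shiners 1.39, fathead minnows 0.598, bluegill 0.372, crayfish 0.131. Include each in turn until the next type's E/h falls below the running intake rate.
Rate on top 1: 2.757. shiners: 1.39 < 2.757 → exclude; stop.
Optimal diet: tadpoles — 1 of 5 types.

1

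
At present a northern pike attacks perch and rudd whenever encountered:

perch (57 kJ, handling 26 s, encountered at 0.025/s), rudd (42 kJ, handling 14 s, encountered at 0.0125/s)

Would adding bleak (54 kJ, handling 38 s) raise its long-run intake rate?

Yes

Current rate: (0.025×57 + 0.0125×42)/(1 + 0.025×26 + 0.0125×14) = 1.068 kJ/s.
bleak: E/h = 54/38 = 1.421 kJ/s.
Since 1.421 > R, including bleak increases the long-run rate.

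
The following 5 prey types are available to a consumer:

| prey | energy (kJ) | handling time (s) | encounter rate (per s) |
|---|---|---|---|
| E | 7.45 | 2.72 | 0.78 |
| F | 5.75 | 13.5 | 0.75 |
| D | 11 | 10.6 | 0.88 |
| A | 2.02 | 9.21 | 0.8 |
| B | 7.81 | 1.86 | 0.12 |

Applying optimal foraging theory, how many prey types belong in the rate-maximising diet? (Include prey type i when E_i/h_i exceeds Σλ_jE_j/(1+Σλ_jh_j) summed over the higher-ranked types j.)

Rank by E/h (kJ/s): B 4.2, E 2.74, D 1.04, F 0.426, A 0.219. Include each in turn until the next type's E/h falls below the running intake rate.
Rate on top 1: 0.7662. E: 2.74 > 0.7662 → include.
Rate on top 2: 2.018. D: 1.04 < 2.018 → exclude; stop.
Optimal diet: B, E — 2 of 5 types.

2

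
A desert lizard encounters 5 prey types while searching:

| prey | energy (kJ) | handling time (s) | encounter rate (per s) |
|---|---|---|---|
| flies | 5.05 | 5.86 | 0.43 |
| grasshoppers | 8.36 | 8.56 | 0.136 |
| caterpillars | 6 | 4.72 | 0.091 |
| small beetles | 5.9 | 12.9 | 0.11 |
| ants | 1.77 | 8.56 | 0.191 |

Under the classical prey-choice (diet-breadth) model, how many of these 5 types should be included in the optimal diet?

3

Rank by E/h (kJ/s): caterpillars 1.27, grasshoppers 0.977, flies 0.862, small beetles 0.457, ants 0.207. Include each in turn until the next type's E/h falls below the running intake rate.
Rate on top 1: 0.3819. grasshoppers: 0.977 > 0.3819 → include.
Rate on top 2: 0.6489. flies: 0.862 > 0.6489 → include.
Rate on top 3: 0.7538. small beetles: 0.457 < 0.7538 → exclude; stop.
Optimal diet: caterpillars, grasshoppers, flies — 3 of 5 types.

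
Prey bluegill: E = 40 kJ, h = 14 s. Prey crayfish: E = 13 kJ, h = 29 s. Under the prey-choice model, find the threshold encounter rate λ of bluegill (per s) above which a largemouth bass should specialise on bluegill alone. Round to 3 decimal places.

0.013 per s

The zero-one rule: include crayfish iff E₂/h₂ > λE₁/(1+λh₁). Equality gives the switch point.
λE₁h₂ = E₂ + λE₂h₁ ⇒ λ = E₂/(E₁h₂ − E₂h₁) = 13/(1160 − 182) = 0.01329 per s.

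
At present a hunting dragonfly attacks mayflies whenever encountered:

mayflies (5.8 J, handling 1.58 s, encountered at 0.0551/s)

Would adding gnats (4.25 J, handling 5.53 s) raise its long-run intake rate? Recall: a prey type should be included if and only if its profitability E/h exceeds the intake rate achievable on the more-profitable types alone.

On mayflies alone, R = ΣλE/(1+Σλh) = 0.3196/1.087 = 0.294 J/s.
gnats: E/h = 4.25/5.53 = 0.7685 J/s.
Since 0.7685 > R, including gnats increases the long-run rate.

Yes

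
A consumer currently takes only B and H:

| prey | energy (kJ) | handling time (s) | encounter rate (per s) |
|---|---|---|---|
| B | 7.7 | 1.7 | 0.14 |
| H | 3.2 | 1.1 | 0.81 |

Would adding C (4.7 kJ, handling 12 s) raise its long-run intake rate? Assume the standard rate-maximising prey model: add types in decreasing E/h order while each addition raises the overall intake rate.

No

On B and H alone, R = ΣλE/(1+Σλh) = 3.67/2.129 = 1.724 kJ/s.
Profitability of C: 4.7/12 = 0.3917 kJ/s.
0.3917 < 1.724, so adding C would lower the average — exclude it.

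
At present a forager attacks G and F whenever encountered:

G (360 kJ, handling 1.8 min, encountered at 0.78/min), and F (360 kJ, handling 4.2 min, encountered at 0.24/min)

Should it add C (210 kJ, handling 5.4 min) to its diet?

On G and F alone, R = ΣλE/(1+Σλh) = 367.2/3.412 = 107.6 kJ/min.
C: E/h = 210/5.4 = 38.89 kJ/min.
Since 38.89 < R, time spent handling C is better spent searching.

No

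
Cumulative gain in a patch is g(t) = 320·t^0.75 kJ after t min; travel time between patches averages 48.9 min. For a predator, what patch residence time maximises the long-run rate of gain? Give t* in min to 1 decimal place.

146.7 min

Maximise g(t)/(T+t): set derivative to zero → g'(t)(T+t) = g(t).
g'(t) = 0.75·320·t^-0.25. Setting 0.75·320·t^-0.25 = 320·t^0.75/(48.9+t) gives 0.75(48.9+t) = t, so 0.25·t = 0.75×48.9.
t* = 0.75×48.9/0.25 = 146.7 min.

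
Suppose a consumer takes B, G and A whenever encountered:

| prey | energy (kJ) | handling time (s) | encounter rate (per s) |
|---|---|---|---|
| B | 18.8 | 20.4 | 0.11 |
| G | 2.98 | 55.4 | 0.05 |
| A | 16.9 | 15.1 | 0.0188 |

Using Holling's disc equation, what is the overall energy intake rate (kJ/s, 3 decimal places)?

0.402 kJ/s

R = Σλ_iE_i / (1 + Σλ_ih_i)
Numerator: 0.11×18.8 + 0.05×2.98 + 0.0188×16.9 = 2.535
Denominator: 1 + 0.11×20.4 + 0.05×55.4 + 0.0188×15.1 = 6.298
R = 2.535/6.298 = 0.4025 kJ/s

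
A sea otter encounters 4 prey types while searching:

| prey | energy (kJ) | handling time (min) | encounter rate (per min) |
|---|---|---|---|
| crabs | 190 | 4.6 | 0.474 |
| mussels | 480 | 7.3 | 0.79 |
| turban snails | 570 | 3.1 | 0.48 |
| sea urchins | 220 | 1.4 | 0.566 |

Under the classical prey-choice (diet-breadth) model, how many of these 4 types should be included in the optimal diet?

2

Profitabilities (E/h, kJ/min): turban snails 184, sea urchins 157, mussels 65.8, crabs 41.3. Add prey in this order while the next type's profitability exceeds the intake rate on those already taken.
Rate on top 1: 110. sea urchins: 157 > 110 → include.
Rate on top 2: 121.4. mussels: 65.8 < 121.4 → exclude; stop.
Optimal diet: turban snails, sea urchins — 2 of 4 types.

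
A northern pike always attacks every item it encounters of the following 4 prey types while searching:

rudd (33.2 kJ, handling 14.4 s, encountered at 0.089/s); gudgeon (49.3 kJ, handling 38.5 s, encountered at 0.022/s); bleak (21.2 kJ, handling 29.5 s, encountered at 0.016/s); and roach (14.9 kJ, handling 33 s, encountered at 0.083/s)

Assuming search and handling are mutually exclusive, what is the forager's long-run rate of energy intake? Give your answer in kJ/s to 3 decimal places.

Energy encountered per unit search time: 0.089×33.2 + 0.022×49.3 + 0.016×21.2 + 0.083×14.9 = 5.615 kJ/s.
Handling time per unit search time: 0.089×14.4 + 0.022×38.5 + 0.016×29.5 + 0.083×33 = 5.34.
Rate = 5.615/(1 + 5.34) = 0.8857 kJ/s.

0.886 kJ/s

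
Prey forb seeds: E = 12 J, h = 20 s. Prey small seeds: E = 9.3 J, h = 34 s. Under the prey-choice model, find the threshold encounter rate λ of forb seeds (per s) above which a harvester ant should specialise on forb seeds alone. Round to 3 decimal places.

The zero-one rule: include small seeds iff E₂/h₂ > λE₁/(1+λh₁). Equality gives the switch point.
λE₁h₂ = E₂ + λE₂h₁ ⇒ λ = E₂/(E₁h₂ − E₂h₁) = 9.3/(408 − 186) = 0.04189 per s.

0.042 per s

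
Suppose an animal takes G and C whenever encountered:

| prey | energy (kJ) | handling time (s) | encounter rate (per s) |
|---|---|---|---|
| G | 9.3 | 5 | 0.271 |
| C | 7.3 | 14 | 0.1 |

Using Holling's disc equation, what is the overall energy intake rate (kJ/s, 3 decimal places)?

R = Σλ_iE_i / (1 + Σλ_ih_i)
Numerator: 0.271×9.3 + 0.1×7.3 = 3.25
Denominator: 1 + 0.271×5 + 0.1×14 = 3.755
R = 3.25/3.755 = 0.8656 kJ/s

0.866 kJ/s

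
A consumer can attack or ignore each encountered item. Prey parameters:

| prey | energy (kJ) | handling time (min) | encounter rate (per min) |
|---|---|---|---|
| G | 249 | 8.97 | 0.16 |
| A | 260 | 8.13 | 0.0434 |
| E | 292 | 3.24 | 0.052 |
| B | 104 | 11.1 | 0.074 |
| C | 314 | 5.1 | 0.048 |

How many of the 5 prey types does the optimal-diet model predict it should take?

4

E/h in descending order: E 90.1, C 61.6, A 32, G 27.8, B 9.37 kJ/min. The optimal diet is the largest prefix of this list for which every included type satisfies E_i/h_i > R on the types above it.
Rate on top 1: 12.99. C: 61.6 > 12.99 → include.
Rate on top 2: 21.41. A: 32 > 21.41 → include.
Rate on top 3: 23.52. G: 27.8 > 23.52 → include.
Rate on top 4: 25.42. B: 9.37 < 25.42 → exclude; stop.
Optimal diet: E, C, A, G — 4 of 5 types.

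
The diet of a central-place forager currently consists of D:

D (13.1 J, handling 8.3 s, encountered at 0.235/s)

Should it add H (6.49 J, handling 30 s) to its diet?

No

Intake rate on the current diet: R = (0.235×13.1) / (1 + 0.235×8.3) = 3.078/2.95 = 1.043 J/s.
Profitability of H: 6.49/30 = 0.2163 J/s.
0.2163 < 1.043, so adding H would lower the average — exclude it.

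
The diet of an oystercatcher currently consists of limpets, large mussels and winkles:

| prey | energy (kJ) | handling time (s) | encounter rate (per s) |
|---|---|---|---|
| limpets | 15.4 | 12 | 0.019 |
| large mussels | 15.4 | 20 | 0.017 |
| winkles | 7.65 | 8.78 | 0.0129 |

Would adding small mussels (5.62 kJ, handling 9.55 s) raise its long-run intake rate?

Yes

On limpets, large mussels and winkles alone, R = ΣλE/(1+Σλh) = 0.6531/1.681 = 0.3884 kJ/s.
small mussels: E/h = 5.62/9.55 = 0.5885 kJ/s.
Since 0.5885 > R, including small mussels increases the long-run rate.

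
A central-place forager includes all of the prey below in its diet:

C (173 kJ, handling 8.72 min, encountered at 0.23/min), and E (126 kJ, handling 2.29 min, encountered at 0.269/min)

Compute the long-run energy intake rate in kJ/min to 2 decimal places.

20.35 kJ/min

R = (0.23×173 + 0.269×126) / (1 + 0.23×8.72 + 0.269×2.29) = 73.68/3.622 = 20.35 kJ/min.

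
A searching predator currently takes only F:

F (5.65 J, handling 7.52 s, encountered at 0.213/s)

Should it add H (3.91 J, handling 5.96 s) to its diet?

Yes

Intake rate on the current diet: R = (0.213×5.65) / (1 + 0.213×7.52) = 1.203/2.602 = 0.4626 J/s.
Profitability of H: 3.91/5.96 = 0.656 J/s.
Since 0.656 > R, including H increases the long-run rate.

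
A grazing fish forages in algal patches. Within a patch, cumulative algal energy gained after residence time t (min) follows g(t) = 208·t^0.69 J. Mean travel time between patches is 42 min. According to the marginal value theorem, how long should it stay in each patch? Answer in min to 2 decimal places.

93.48 min

Optimal t* satisfies g'(t*) = g(t*)/(T + t*).
g'(t) = 0.69·208·t^-0.31. Setting 0.69·208·t^-0.31 = 208·t^0.69/(42+t) gives 0.69(42+t) = t, so 0.31·t = 0.69×42.
t* = 0.69×42/0.31 = 93.48 min.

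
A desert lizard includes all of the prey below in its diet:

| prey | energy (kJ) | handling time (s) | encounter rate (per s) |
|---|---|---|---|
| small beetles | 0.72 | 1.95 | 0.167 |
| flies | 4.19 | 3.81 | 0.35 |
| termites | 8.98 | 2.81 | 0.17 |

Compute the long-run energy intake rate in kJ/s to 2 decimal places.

0.99 kJ/s

Energy encountered per unit search time: 0.167×0.72 + 0.35×4.19 + 0.17×8.98 = 3.113 kJ/s.
Handling time per unit search time: 0.167×1.95 + 0.35×3.81 + 0.17×2.81 = 2.137.
Rate = 3.113/(1 + 2.137) = 0.9925 kJ/s.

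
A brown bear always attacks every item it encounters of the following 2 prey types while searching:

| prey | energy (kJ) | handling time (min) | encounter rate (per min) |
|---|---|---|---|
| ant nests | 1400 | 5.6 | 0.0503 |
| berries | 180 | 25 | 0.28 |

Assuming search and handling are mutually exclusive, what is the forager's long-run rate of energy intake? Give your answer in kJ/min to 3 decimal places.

Energy encountered per unit search time: 0.0503×1400 + 0.28×180 = 120.8 kJ/min.
Handling time per unit search time: 0.0503×5.6 + 0.28×25 = 7.282.
Rate = 120.8/(1 + 7.282) = 14.59 kJ/min.

14.589 kJ/min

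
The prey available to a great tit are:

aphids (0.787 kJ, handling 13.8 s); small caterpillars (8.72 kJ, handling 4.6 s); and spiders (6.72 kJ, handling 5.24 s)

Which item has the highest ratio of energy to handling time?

small caterpillars

In descending order of E/h:
small caterpillars: 8.72/4.6 = 1.9 kJ/s
spiders: 6.72/5.24 = 1.28 kJ/s
aphids: 0.787/13.8 = 0.057 kJ/s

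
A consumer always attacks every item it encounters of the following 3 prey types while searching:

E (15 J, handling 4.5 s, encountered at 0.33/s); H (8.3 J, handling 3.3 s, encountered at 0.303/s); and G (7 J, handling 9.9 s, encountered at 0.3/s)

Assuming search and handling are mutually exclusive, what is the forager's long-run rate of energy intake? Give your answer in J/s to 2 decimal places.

R = (0.33×15 + 0.303×8.3 + 0.3×7) / (1 + 0.33×4.5 + 0.303×3.3 + 0.3×9.9) = 9.565/6.455 = 1.482 J/s.

1.48 J/s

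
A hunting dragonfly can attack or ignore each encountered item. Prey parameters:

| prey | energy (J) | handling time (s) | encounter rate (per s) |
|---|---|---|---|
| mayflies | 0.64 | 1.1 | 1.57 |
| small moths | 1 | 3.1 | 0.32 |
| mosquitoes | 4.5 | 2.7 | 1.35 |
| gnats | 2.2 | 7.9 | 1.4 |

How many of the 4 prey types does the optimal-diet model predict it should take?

1

Rank by E/h (J/s): mosquitoes 1.67, mayflies 0.582, small moths 0.323, gnats 0.278. Include each in turn until the next type's E/h falls below the running intake rate.
Rate on top 1: 1.308. mayflies: 0.582 < 1.308 → exclude; stop.
Optimal diet: mosquitoes — 1 of 4 types.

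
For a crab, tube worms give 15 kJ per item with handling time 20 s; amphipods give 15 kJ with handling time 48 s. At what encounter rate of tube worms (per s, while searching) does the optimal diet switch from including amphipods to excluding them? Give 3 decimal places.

The zero-one rule: include amphipods iff E₂/h₂ > λE₁/(1+λh₁). Equality gives the switch point.
λE₁h₂ = E₂ + λE₂h₁ ⇒ λ = E₂/(E₁h₂ − E₂h₁) = 15/(720 − 300) = 0.03571 per s.

0.036 per s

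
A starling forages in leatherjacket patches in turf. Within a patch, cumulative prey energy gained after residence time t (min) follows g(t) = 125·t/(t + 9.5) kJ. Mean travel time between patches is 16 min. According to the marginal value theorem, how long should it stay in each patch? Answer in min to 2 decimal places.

12.33 min

By the marginal value theorem, leave when the instantaneous gain rate g'(t) equals the habitat-wide average g(t)/(T + t).
g'(t) = 125·9.5/(t + 9.5)². Setting 125·9.5/(t+9.5)² = 125t/[(t+9.5)(16+t)] gives 9.5(16+t) = t(t+9.5), so t² = 9.5×16 = 152.
t* = √152 = 12.33 min.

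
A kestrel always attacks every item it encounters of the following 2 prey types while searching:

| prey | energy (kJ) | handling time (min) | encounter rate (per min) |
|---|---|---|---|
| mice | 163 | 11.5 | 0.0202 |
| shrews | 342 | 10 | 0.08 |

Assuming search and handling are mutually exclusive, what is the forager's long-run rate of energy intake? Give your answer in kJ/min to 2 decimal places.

R = (0.0202×163 + 0.08×342) / (1 + 0.0202×11.5 + 0.08×10) = 30.65/2.032 = 15.08 kJ/min.

15.08 kJ/min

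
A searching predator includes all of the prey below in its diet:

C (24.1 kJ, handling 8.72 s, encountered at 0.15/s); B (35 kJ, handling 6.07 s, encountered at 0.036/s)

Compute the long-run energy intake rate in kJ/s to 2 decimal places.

1.93 kJ/s

R = (0.15×24.1 + 0.036×35) / (1 + 0.15×8.72 + 0.036×6.07) = 4.875/2.527 = 1.93 kJ/s.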